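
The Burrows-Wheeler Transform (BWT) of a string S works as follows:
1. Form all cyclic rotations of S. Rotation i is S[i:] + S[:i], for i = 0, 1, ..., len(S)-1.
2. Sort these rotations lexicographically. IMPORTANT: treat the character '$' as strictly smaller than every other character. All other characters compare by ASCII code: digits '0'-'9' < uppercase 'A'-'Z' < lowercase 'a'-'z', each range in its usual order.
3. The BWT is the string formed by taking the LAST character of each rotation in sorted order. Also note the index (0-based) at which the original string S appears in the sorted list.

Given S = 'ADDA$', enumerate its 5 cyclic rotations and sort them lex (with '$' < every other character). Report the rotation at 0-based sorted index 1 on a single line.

Answer: A$ADD

Derivation:
All 5 rotations (rotation i = S[i:]+S[:i]):
  rot[0] = ADDA$
  rot[1] = DDA$A
  rot[2] = DA$AD
  rot[3] = A$ADD
  rot[4] = $ADDA
Sorted (with $ < everything):
  sorted[0] = $ADDA
  sorted[1] = A$ADD
  sorted[2] = ADDA$
  sorted[3] = DA$AD
  sorted[4] = DDA$A
sorted[1] = A$ADD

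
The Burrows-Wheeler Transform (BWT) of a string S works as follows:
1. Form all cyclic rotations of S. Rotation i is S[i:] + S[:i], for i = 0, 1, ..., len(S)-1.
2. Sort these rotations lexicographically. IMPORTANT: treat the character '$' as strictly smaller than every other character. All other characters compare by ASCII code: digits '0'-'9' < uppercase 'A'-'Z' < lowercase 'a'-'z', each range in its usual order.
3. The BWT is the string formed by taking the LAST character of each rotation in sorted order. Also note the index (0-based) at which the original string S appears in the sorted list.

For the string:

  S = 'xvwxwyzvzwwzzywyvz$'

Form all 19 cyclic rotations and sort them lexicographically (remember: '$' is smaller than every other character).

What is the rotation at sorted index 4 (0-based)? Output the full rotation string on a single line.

All 19 rotations (rotation i = S[i:]+S[:i]):
  rot[0] = xvwxwyzvzwwzzywyvz$
  rot[1] = vwxwyzvzwwzzywyvz$x
  rot[2] = wxwyzvzwwzzywyvz$xv
  rot[3] = xwyzvzwwzzywyvz$xvw
  rot[4] = wyzvzwwzzywyvz$xvwx
  rot[5] = yzvzwwzzywyvz$xvwxw
  rot[6] = zvzwwzzywyvz$xvwxwy
  rot[7] = vzwwzzywyvz$xvwxwyz
  rot[8] = zwwzzywyvz$xvwxwyzv
  rot[9] = wwzzywyvz$xvwxwyzvz
  rot[10] = wzzywyvz$xvwxwyzvzw
  rot[11] = zzywyvz$xvwxwyzvzww
  rot[12] = zywyvz$xvwxwyzvzwwz
  rot[13] = ywyvz$xvwxwyzvzwwzz
  rot[14] = wyvz$xvwxwyzvzwwzzy
  rot[15] = yvz$xvwxwyzvzwwzzyw
  rot[16] = vz$xvwxwyzvzwwzzywy
  rot[17] = z$xvwxwyzvzwwzzywyv
  rot[18] = $xvwxwyzvzwwzzywyvz
Sorted (with $ < everything):
  sorted[0] = $xvwxwyzvzwwzzywyvz
  sorted[1] = vwxwyzvzwwzzywyvz$x
  sorted[2] = vz$xvwxwyzvzwwzzywy
  sorted[3] = vzwwzzywyvz$xvwxwyz
  sorted[4] = wwzzywyvz$xvwxwyzvz
  sorted[5] = wxwyzvzwwzzywyvz$xv
  sorted[6] = wyvz$xvwxwyzvzwwzzy
  sorted[7] = wyzvzwwzzywyvz$xvwx
  sorted[8] = wzzywyvz$xvwxwyzvzw
  sorted[9] = xvwxwyzvzwwzzywyvz$
  sorted[10] = xwyzvzwwzzywyvz$xvw
  sorted[11] = yvz$xvwxwyzvzwwzzyw
  sorted[12] = ywyvz$xvwxwyzvzwwzz
  sorted[13] = yzvzwwzzywyvz$xvwxw
  sorted[14] = z$xvwxwyzvzwwzzywyv
  sorted[15] = zvzwwzzywyvz$xvwxwy
  sorted[16] = zwwzzywyvz$xvwxwyzv
  sorted[17] = zywyvz$xvwxwyzvzwwz
  sorted[18] = zzywyvz$xvwxwyzvzww
sorted[4] = wwzzywyvz$xvwxwyzvz

Answer: wwzzywyvz$xvwxwyzvz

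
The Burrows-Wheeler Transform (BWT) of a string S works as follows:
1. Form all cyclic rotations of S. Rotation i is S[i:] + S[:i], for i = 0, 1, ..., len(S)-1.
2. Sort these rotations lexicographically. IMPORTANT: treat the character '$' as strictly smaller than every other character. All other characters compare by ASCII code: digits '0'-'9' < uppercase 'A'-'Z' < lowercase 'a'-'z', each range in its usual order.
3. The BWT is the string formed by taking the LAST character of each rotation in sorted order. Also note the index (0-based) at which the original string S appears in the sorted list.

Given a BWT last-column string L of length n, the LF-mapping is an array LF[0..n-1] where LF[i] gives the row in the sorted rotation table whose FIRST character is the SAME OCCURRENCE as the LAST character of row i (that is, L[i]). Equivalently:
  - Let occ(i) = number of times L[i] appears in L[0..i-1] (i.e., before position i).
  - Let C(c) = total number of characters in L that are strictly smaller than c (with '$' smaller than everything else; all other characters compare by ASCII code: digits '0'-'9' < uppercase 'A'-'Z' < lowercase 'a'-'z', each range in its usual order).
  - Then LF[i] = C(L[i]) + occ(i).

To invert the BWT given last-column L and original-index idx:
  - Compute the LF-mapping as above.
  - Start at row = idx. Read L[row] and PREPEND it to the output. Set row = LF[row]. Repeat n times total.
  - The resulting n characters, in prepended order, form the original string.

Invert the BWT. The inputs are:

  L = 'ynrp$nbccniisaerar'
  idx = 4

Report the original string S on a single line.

Answer: cincinnaraspberry$

Derivation:
LF mapping: 17 9 13 12 0 10 3 4 5 11 7 8 16 1 6 14 2 15
Walk LF starting at row 4, prepending L[row]:
  step 1: row=4, L[4]='$', prepend. Next row=LF[4]=0
  step 2: row=0, L[0]='y', prepend. Next row=LF[0]=17
  step 3: row=17, L[17]='r', prepend. Next row=LF[17]=15
  step 4: row=15, L[15]='r', prepend. Next row=LF[15]=14
  step 5: row=14, L[14]='e', prepend. Next row=LF[14]=6
  step 6: row=6, L[6]='b', prepend. Next row=LF[6]=3
  step 7: row=3, L[3]='p', prepend. Next row=LF[3]=12
  step 8: row=12, L[12]='s', prepend. Next row=LF[12]=16
  step 9: row=16, L[16]='a', prepend. Next row=LF[16]=2
  step 10: row=2, L[2]='r', prepend. Next row=LF[2]=13
  step 11: row=13, L[13]='a', prepend. Next row=LF[13]=1
  step 12: row=1, L[1]='n', prepend. Next row=LF[1]=9
  step 13: row=9, L[9]='n', prepend. Next row=LF[9]=11
  step 14: row=11, L[11]='i', prepend. Next row=LF[11]=8
  step 15: row=8, L[8]='c', prepend. Next row=LF[8]=5
  step 16: row=5, L[5]='n', prepend. Next row=LF[5]=10
  step 17: row=10, L[10]='i', prepend. Next row=LF[10]=7
  step 18: row=7, L[7]='c', prepend. Next row=LF[7]=4
Reversed output: cincinnaraspberry$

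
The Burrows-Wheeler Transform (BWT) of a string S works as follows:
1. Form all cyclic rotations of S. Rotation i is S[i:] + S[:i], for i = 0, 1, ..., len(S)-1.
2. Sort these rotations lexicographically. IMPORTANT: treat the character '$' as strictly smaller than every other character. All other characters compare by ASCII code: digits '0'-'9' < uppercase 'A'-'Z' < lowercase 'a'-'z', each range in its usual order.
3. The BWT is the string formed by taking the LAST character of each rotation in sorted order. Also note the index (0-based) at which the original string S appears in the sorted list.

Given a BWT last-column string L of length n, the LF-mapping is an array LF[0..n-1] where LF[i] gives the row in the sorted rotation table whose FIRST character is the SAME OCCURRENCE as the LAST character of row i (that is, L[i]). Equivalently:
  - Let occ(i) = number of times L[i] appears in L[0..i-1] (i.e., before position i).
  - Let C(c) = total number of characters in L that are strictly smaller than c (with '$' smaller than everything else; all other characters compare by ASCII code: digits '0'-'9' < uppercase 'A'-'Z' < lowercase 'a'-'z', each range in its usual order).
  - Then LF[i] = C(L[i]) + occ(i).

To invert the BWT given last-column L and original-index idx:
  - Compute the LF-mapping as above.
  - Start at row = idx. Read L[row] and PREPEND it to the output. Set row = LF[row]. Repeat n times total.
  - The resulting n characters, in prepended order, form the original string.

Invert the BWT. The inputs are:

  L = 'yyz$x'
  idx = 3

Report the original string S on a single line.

Answer: yxzy$

Derivation:
LF mapping: 2 3 4 0 1
Walk LF starting at row 3, prepending L[row]:
  step 1: row=3, L[3]='$', prepend. Next row=LF[3]=0
  step 2: row=0, L[0]='y', prepend. Next row=LF[0]=2
  step 3: row=2, L[2]='z', prepend. Next row=LF[2]=4
  step 4: row=4, L[4]='x', prepend. Next row=LF[4]=1
  step 5: row=1, L[1]='y', prepend. Next row=LF[1]=3
Reversed output: yxzy$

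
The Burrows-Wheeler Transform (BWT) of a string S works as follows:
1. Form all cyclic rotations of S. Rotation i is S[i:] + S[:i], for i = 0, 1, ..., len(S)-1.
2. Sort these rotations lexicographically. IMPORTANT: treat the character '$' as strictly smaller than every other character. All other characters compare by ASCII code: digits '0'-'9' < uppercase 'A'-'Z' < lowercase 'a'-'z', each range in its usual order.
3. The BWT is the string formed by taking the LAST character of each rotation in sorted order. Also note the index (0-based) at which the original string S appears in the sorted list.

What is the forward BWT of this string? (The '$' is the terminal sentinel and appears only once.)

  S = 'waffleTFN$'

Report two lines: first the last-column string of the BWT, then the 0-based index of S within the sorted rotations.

All 10 rotations (rotation i = S[i:]+S[:i]):
  rot[0] = waffleTFN$
  rot[1] = affleTFN$w
  rot[2] = ffleTFN$wa
  rot[3] = fleTFN$waf
  rot[4] = leTFN$waff
  rot[5] = eTFN$waffl
  rot[6] = TFN$waffle
  rot[7] = FN$waffleT
  rot[8] = N$waffleTF
  rot[9] = $waffleTFN
Sorted (with $ < everything):
  sorted[0] = $waffleTFN  (last char: 'N')
  sorted[1] = FN$waffleT  (last char: 'T')
  sorted[2] = N$waffleTF  (last char: 'F')
  sorted[3] = TFN$waffle  (last char: 'e')
  sorted[4] = affleTFN$w  (last char: 'w')
  sorted[5] = eTFN$waffl  (last char: 'l')
  sorted[6] = ffleTFN$wa  (last char: 'a')
  sorted[7] = fleTFN$waf  (last char: 'f')
  sorted[8] = leTFN$waff  (last char: 'f')
  sorted[9] = waffleTFN$  (last char: '$')
Last column: NTFewlaff$
Original string S is at sorted index 9

Answer: NTFewlaff$
9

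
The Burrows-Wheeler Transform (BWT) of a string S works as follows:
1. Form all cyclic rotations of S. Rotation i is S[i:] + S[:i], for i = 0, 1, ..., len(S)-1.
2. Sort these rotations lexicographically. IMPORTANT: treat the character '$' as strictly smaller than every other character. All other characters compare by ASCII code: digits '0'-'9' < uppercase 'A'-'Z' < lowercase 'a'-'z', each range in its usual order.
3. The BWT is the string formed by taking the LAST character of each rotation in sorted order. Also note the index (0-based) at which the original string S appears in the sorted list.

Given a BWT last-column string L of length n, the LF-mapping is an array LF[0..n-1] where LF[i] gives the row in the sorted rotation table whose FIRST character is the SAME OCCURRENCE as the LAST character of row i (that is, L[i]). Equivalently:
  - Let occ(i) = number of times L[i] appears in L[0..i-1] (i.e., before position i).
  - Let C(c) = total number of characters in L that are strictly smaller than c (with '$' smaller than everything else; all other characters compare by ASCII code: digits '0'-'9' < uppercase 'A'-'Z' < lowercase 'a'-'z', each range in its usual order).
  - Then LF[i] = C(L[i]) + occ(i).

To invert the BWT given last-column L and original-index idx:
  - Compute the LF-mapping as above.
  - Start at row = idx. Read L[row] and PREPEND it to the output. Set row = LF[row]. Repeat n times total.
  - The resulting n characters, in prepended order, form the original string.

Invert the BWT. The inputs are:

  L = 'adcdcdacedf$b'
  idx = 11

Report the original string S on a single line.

Answer: edbfddccacda$

Derivation:
LF mapping: 1 7 4 8 5 9 2 6 11 10 12 0 3
Walk LF starting at row 11, prepending L[row]:
  step 1: row=11, L[11]='$', prepend. Next row=LF[11]=0
  step 2: row=0, L[0]='a', prepend. Next row=LF[0]=1
  step 3: row=1, L[1]='d', prepend. Next row=LF[1]=7
  step 4: row=7, L[7]='c', prepend. Next row=LF[7]=6
  step 5: row=6, L[6]='a', prepend. Next row=LF[6]=2
  step 6: row=2, L[2]='c', prepend. Next row=LF[2]=4
  step 7: row=4, L[4]='c', prepend. Next row=LF[4]=5
  step 8: row=5, L[5]='d', prepend. Next row=LF[5]=9
  step 9: row=9, L[9]='d', prepend. Next row=LF[9]=10
  step 10: row=10, L[10]='f', prepend. Next row=LF[10]=12
  step 11: row=12, L[12]='b', prepend. Next row=LF[12]=3
  step 12: row=3, L[3]='d', prepend. Next row=LF[3]=8
  step 13: row=8, L[8]='e', prepend. Next row=LF[8]=11
Reversed output: edbfddccacda$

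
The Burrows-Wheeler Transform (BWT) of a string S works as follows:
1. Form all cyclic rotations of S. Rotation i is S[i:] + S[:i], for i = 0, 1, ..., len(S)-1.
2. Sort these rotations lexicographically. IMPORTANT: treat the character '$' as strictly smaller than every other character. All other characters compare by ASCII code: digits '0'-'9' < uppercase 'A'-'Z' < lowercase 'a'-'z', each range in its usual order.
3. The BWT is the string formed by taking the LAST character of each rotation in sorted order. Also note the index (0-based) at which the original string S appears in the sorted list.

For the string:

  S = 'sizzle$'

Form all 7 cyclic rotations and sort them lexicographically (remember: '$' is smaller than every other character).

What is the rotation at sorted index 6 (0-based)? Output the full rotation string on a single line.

All 7 rotations (rotation i = S[i:]+S[:i]):
  rot[0] = sizzle$
  rot[1] = izzle$s
  rot[2] = zzle$si
  rot[3] = zle$siz
  rot[4] = le$sizz
  rot[5] = e$sizzl
  rot[6] = $sizzle
Sorted (with $ < everything):
  sorted[0] = $sizzle
  sorted[1] = e$sizzl
  sorted[2] = izzle$s
  sorted[3] = le$sizz
  sorted[4] = sizzle$
  sorted[5] = zle$siz
  sorted[6] = zzle$si
sorted[6] = zzle$si

Answer: zzle$si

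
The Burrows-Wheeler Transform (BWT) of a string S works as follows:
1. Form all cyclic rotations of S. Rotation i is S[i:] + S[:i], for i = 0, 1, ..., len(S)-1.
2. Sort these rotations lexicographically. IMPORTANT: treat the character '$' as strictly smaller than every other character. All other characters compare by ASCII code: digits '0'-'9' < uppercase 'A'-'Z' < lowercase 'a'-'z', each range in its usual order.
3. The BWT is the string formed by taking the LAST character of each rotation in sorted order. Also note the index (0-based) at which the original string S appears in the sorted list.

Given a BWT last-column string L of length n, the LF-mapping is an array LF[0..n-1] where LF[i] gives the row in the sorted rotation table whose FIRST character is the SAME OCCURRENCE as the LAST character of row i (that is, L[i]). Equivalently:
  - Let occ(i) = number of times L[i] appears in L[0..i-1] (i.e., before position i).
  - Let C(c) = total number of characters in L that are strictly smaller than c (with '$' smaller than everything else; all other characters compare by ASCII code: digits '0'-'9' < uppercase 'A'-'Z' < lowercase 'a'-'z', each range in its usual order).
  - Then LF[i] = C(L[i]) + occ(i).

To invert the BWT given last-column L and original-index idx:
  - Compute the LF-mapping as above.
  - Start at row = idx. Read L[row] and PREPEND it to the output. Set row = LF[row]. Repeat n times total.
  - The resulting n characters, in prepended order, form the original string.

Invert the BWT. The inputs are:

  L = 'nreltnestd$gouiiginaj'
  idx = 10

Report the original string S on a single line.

LF mapping: 12 16 3 11 18 13 4 17 19 2 0 5 15 20 7 8 6 9 14 1 10
Walk LF starting at row 10, prepending L[row]:
  step 1: row=10, L[10]='$', prepend. Next row=LF[10]=0
  step 2: row=0, L[0]='n', prepend. Next row=LF[0]=12
  step 3: row=12, L[12]='o', prepend. Next row=LF[12]=15
  step 4: row=15, L[15]='i', prepend. Next row=LF[15]=8
  step 5: row=8, L[8]='t', prepend. Next row=LF[8]=19
  step 6: row=19, L[19]='a', prepend. Next row=LF[19]=1
  step 7: row=1, L[1]='r', prepend. Next row=LF[1]=16
  step 8: row=16, L[16]='g', prepend. Next row=LF[16]=6
  step 9: row=6, L[6]='e', prepend. Next row=LF[6]=4
  step 10: row=4, L[4]='t', prepend. Next row=LF[4]=18
  step 11: row=18, L[18]='n', prepend. Next row=LF[18]=14
  step 12: row=14, L[14]='i', prepend. Next row=LF[14]=7
  step 13: row=7, L[7]='s', prepend. Next row=LF[7]=17
  step 14: row=17, L[17]='i', prepend. Next row=LF[17]=9
  step 15: row=9, L[9]='d', prepend. Next row=LF[9]=2
  step 16: row=2, L[2]='e', prepend. Next row=LF[2]=3
  step 17: row=3, L[3]='l', prepend. Next row=LF[3]=11
  step 18: row=11, L[11]='g', prepend. Next row=LF[11]=5
  step 19: row=5, L[5]='n', prepend. Next row=LF[5]=13
  step 20: row=13, L[13]='u', prepend. Next row=LF[13]=20
  step 21: row=20, L[20]='j', prepend. Next row=LF[20]=10
Reversed output: jungledisintegration$

Answer: jungledisintegration$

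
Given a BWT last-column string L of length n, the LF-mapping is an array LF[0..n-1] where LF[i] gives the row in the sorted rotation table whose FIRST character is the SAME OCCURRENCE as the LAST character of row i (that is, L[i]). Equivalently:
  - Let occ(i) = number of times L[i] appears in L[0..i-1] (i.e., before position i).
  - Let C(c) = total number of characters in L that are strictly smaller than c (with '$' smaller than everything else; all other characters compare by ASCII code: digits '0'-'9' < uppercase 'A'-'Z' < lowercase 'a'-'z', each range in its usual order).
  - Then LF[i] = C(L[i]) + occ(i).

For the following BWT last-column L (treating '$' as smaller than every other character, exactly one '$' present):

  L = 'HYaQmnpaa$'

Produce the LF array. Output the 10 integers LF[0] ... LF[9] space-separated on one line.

Char counts: '$':1, 'H':1, 'Q':1, 'Y':1, 'a':3, 'm':1, 'n':1, 'p':1
C (first-col start): C('$')=0, C('H')=1, C('Q')=2, C('Y')=3, C('a')=4, C('m')=7, C('n')=8, C('p')=9
L[0]='H': occ=0, LF[0]=C('H')+0=1+0=1
L[1]='Y': occ=0, LF[1]=C('Y')+0=3+0=3
L[2]='a': occ=0, LF[2]=C('a')+0=4+0=4
L[3]='Q': occ=0, LF[3]=C('Q')+0=2+0=2
L[4]='m': occ=0, LF[4]=C('m')+0=7+0=7
L[5]='n': occ=0, LF[5]=C('n')+0=8+0=8
L[6]='p': occ=0, LF[6]=C('p')+0=9+0=9
L[7]='a': occ=1, LF[7]=C('a')+1=4+1=5
L[8]='a': occ=2, LF[8]=C('a')+2=4+2=6
L[9]='$': occ=0, LF[9]=C('$')+0=0+0=0

Answer: 1 3 4 2 7 8 9 5 6 0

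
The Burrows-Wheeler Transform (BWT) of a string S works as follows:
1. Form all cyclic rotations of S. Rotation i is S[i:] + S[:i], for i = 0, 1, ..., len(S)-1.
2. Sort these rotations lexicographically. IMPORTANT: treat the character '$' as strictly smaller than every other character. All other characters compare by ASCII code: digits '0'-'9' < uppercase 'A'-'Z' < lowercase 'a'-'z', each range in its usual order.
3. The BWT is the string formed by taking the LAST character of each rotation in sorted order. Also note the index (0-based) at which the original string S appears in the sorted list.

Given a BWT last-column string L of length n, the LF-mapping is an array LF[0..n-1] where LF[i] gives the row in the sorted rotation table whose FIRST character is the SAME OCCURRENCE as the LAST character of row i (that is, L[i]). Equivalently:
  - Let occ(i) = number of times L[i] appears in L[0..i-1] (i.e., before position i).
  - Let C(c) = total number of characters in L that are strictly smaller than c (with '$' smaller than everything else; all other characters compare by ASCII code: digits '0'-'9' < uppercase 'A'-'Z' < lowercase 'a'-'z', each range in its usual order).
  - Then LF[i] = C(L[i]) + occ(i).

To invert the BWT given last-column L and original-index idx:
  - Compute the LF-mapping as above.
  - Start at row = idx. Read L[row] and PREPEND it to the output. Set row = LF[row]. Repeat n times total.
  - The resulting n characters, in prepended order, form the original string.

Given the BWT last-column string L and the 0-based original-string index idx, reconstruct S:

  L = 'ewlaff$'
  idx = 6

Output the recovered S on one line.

Answer: waffle$

Derivation:
LF mapping: 2 6 5 1 3 4 0
Walk LF starting at row 6, prepending L[row]:
  step 1: row=6, L[6]='$', prepend. Next row=LF[6]=0
  step 2: row=0, L[0]='e', prepend. Next row=LF[0]=2
  step 3: row=2, L[2]='l', prepend. Next row=LF[2]=5
  step 4: row=5, L[5]='f', prepend. Next row=LF[5]=4
  step 5: row=4, L[4]='f', prepend. Next row=LF[4]=3
  step 6: row=3, L[3]='a', prepend. Next row=LF[3]=1
  step 7: row=1, L[1]='w', prepend. Next row=LF[1]=6
Reversed output: waffle$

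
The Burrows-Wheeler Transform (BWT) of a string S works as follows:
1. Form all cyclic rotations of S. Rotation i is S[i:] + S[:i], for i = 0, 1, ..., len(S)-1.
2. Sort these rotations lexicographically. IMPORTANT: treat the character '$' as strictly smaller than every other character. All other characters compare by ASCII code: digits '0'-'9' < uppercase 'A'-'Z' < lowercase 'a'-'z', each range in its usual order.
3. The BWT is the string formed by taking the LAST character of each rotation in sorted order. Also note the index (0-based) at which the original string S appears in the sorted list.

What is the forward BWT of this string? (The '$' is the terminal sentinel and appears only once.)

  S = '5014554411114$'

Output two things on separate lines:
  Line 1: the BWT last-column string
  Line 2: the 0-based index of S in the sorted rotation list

All 14 rotations (rotation i = S[i:]+S[:i]):
  rot[0] = 5014554411114$
  rot[1] = 014554411114$5
  rot[2] = 14554411114$50
  rot[3] = 4554411114$501
  rot[4] = 554411114$5014
  rot[5] = 54411114$50145
  rot[6] = 4411114$501455
  rot[7] = 411114$5014554
  rot[8] = 11114$50145544
  rot[9] = 1114$501455441
  rot[10] = 114$5014554411
  rot[11] = 14$50145544111
  rot[12] = 4$501455441111
  rot[13] = $5014554411114
Sorted (with $ < everything):
  sorted[0] = $5014554411114  (last char: '4')
  sorted[1] = 014554411114$5  (last char: '5')
  sorted[2] = 11114$50145544  (last char: '4')
  sorted[3] = 1114$501455441  (last char: '1')
  sorted[4] = 114$5014554411  (last char: '1')
  sorted[5] = 14$50145544111  (last char: '1')
  sorted[6] = 14554411114$50  (last char: '0')
  sorted[7] = 4$501455441111  (last char: '1')
  sorted[8] = 411114$5014554  (last char: '4')
  sorted[9] = 4411114$501455  (last char: '5')
  sorted[10] = 4554411114$501  (last char: '1')
  sorted[11] = 5014554411114$  (last char: '$')
  sorted[12] = 54411114$50145  (last char: '5')
  sorted[13] = 554411114$5014  (last char: '4')
Last column: 45411101451$54
Original string S is at sorted index 11

Answer: 45411101451$54
11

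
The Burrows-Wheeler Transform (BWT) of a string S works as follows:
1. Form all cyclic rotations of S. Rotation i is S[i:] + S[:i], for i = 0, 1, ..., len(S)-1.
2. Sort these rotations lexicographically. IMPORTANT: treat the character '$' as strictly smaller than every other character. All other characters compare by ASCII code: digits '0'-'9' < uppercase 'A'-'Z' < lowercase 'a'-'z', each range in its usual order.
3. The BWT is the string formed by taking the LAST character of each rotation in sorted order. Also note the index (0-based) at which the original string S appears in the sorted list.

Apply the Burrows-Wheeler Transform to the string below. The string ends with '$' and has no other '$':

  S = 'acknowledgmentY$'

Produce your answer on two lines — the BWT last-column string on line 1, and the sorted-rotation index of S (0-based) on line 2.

Answer: Yt$aelmdcwgkenno
2

Derivation:
All 16 rotations (rotation i = S[i:]+S[:i]):
  rot[0] = acknowledgmentY$
  rot[1] = cknowledgmentY$a
  rot[2] = knowledgmentY$ac
  rot[3] = nowledgmentY$ack
  rot[4] = owledgmentY$ackn
  rot[5] = wledgmentY$ackno
  rot[6] = ledgmentY$acknow
  rot[7] = edgmentY$acknowl
  rot[8] = dgmentY$acknowle
  rot[9] = gmentY$acknowled
  rot[10] = mentY$acknowledg
  rot[11] = entY$acknowledgm
  rot[12] = ntY$acknowledgme
  rot[13] = tY$acknowledgmen
  rot[14] = Y$acknowledgment
  rot[15] = $acknowledgmentY
Sorted (with $ < everything):
  sorted[0] = $acknowledgmentY  (last char: 'Y')
  sorted[1] = Y$acknowledgment  (last char: 't')
  sorted[2] = acknowledgmentY$  (last char: '$')
  sorted[3] = cknowledgmentY$a  (last char: 'a')
  sorted[4] = dgmentY$acknowle  (last char: 'e')
  sorted[5] = edgmentY$acknowl  (last char: 'l')
  sorted[6] = entY$acknowledgm  (last char: 'm')
  sorted[7] = gmentY$acknowled  (last char: 'd')
  sorted[8] = knowledgmentY$ac  (last char: 'c')
  sorted[9] = ledgmentY$acknow  (last char: 'w')
  sorted[10] = mentY$acknowledg  (last char: 'g')
  sorted[11] = nowledgmentY$ack  (last char: 'k')
  sorted[12] = ntY$acknowledgme  (last char: 'e')
  sorted[13] = owledgmentY$ackn  (last char: 'n')
  sorted[14] = tY$acknowledgmen  (last char: 'n')
  sorted[15] = wledgmentY$ackno  (last char: 'o')
Last column: Yt$aelmdcwgkenno
Original string S is at sorted index 2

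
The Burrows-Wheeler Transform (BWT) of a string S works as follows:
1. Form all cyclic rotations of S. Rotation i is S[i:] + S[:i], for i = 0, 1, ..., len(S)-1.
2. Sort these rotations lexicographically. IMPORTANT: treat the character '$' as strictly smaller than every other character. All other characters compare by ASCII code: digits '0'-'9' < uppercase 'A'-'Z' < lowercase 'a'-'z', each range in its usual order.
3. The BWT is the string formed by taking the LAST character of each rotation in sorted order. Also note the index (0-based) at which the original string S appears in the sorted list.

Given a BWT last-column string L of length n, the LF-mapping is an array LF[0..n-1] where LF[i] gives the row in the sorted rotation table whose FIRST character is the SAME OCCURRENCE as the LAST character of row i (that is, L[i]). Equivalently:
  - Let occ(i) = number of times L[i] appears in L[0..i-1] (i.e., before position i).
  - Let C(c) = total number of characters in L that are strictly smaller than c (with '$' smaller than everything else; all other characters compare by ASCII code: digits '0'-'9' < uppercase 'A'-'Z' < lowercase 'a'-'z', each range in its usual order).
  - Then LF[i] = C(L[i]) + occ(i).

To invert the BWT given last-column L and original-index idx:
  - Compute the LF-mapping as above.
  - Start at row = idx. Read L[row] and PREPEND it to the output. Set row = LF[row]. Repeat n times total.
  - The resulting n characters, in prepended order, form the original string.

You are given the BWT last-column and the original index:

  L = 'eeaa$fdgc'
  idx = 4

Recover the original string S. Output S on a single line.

Answer: deaacgfe$

Derivation:
LF mapping: 5 6 1 2 0 7 4 8 3
Walk LF starting at row 4, prepending L[row]:
  step 1: row=4, L[4]='$', prepend. Next row=LF[4]=0
  step 2: row=0, L[0]='e', prepend. Next row=LF[0]=5
  step 3: row=5, L[5]='f', prepend. Next row=LF[5]=7
  step 4: row=7, L[7]='g', prepend. Next row=LF[7]=8
  step 5: row=8, L[8]='c', prepend. Next row=LF[8]=3
  step 6: row=3, L[3]='a', prepend. Next row=LF[3]=2
  step 7: row=2, L[2]='a', prepend. Next row=LF[2]=1
  step 8: row=1, L[1]='e', prepend. Next row=LF[1]=6
  step 9: row=6, L[6]='d', prepend. Next row=LF[6]=4
Reversed output: deaacgfe$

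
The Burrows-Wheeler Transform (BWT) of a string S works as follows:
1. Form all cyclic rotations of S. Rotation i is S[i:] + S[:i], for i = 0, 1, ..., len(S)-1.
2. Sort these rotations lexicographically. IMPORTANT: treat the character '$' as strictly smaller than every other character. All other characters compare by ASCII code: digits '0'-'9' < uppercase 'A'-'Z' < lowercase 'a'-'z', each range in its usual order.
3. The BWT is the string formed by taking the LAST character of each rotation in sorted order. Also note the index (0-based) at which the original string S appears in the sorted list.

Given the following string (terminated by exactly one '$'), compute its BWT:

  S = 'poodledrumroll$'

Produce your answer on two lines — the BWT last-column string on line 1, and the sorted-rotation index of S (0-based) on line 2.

Answer: loelldouorp$mdr
11

Derivation:
All 15 rotations (rotation i = S[i:]+S[:i]):
  rot[0] = poodledrumroll$
  rot[1] = oodledrumroll$p
  rot[2] = odledrumroll$po
  rot[3] = dledrumroll$poo
  rot[4] = ledrumroll$pood
  rot[5] = edrumroll$poodl
  rot[6] = drumroll$poodle
  rot[7] = rumroll$poodled
  rot[8] = umroll$poodledr
  rot[9] = mroll$poodledru
  rot[10] = roll$poodledrum
  rot[11] = oll$poodledrumr
  rot[12] = ll$poodledrumro
  rot[13] = l$poodledrumrol
  rot[14] = $poodledrumroll
Sorted (with $ < everything):
  sorted[0] = $poodledrumroll  (last char: 'l')
  sorted[1] = dledrumroll$poo  (last char: 'o')
  sorted[2] = drumroll$poodle  (last char: 'e')
  sorted[3] = edrumroll$poodl  (last char: 'l')
  sorted[4] = l$poodledrumrol  (last char: 'l')
  sorted[5] = ledrumroll$pood  (last char: 'd')
  sorted[6] = ll$poodledrumro  (last char: 'o')
  sorted[7] = mroll$poodledru  (last char: 'u')
  sorted[8] = odledrumroll$po  (last char: 'o')
  sorted[9] = oll$poodledrumr  (last char: 'r')
  sorted[10] = oodledrumroll$p  (last char: 'p')
  sorted[11] = poodledrumroll$  (last char: '$')
  sorted[12] = roll$poodledrum  (last char: 'm')
  sorted[13] = rumroll$poodled  (last char: 'd')
  sorted[14] = umroll$poodledr  (last char: 'r')
Last column: loelldouorp$mdr
Original string S is at sorted index 11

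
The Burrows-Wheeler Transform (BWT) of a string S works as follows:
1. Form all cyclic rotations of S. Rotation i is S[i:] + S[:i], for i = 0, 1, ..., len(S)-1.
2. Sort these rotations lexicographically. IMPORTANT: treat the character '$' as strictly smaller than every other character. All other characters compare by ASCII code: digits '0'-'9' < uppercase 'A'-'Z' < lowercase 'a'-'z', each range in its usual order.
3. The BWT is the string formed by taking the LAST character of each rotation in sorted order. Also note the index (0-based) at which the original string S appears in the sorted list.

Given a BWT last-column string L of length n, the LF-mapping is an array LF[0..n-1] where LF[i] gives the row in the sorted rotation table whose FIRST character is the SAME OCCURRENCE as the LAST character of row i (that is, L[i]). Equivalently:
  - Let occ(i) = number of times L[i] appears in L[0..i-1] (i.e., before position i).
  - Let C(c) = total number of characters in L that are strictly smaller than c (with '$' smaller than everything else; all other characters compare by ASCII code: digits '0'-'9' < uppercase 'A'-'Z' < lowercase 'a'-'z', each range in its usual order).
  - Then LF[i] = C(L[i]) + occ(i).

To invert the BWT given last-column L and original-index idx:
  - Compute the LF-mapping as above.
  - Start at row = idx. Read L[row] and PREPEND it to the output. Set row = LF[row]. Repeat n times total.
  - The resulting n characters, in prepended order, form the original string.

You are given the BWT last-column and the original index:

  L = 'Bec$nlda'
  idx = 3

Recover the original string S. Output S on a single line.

LF mapping: 1 5 3 0 7 6 4 2
Walk LF starting at row 3, prepending L[row]:
  step 1: row=3, L[3]='$', prepend. Next row=LF[3]=0
  step 2: row=0, L[0]='B', prepend. Next row=LF[0]=1
  step 3: row=1, L[1]='e', prepend. Next row=LF[1]=5
  step 4: row=5, L[5]='l', prepend. Next row=LF[5]=6
  step 5: row=6, L[6]='d', prepend. Next row=LF[6]=4
  step 6: row=4, L[4]='n', prepend. Next row=LF[4]=7
  step 7: row=7, L[7]='a', prepend. Next row=LF[7]=2
  step 8: row=2, L[2]='c', prepend. Next row=LF[2]=3
Reversed output: candleB$

Answer: candleB$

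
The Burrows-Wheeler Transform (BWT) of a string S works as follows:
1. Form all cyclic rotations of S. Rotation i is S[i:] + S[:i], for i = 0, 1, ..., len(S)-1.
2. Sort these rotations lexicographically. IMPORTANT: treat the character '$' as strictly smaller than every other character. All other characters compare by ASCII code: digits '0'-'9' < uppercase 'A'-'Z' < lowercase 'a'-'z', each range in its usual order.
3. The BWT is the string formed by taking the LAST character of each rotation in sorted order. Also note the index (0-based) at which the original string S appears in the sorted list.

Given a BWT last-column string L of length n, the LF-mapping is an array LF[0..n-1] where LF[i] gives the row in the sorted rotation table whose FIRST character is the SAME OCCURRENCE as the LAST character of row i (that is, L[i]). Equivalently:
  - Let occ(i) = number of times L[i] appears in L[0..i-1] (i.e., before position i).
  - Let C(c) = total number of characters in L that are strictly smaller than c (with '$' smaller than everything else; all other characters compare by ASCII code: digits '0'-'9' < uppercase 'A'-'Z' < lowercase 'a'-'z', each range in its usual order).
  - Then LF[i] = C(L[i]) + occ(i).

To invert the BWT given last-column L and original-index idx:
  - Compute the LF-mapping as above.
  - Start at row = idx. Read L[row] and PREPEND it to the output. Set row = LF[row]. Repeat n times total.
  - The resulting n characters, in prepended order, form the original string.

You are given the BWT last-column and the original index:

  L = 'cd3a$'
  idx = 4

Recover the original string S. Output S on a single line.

Answer: d3ac$

Derivation:
LF mapping: 3 4 1 2 0
Walk LF starting at row 4, prepending L[row]:
  step 1: row=4, L[4]='$', prepend. Next row=LF[4]=0
  step 2: row=0, L[0]='c', prepend. Next row=LF[0]=3
  step 3: row=3, L[3]='a', prepend. Next row=LF[3]=2
  step 4: row=2, L[2]='3', prepend. Next row=LF[2]=1
  step 5: row=1, L[1]='d', prepend. Next row=LF[1]=4
Reversed output: d3ac$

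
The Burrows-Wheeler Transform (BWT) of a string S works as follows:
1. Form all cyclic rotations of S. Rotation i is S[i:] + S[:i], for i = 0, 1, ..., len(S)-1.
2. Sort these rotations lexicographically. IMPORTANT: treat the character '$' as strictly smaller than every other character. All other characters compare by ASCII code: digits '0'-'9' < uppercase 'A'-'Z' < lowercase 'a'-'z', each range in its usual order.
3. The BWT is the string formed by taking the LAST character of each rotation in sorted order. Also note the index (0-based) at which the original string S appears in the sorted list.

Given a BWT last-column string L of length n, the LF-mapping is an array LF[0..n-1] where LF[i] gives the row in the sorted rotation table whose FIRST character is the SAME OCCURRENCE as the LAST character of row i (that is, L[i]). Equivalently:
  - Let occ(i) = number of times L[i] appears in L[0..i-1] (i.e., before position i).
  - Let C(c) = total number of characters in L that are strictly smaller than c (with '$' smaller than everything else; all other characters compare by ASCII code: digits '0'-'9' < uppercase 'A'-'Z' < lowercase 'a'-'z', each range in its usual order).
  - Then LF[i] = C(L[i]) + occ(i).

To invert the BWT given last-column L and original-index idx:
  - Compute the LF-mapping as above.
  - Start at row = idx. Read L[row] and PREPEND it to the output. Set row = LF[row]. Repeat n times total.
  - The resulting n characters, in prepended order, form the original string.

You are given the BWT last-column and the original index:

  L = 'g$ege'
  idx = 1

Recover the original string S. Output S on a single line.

LF mapping: 3 0 1 4 2
Walk LF starting at row 1, prepending L[row]:
  step 1: row=1, L[1]='$', prepend. Next row=LF[1]=0
  step 2: row=0, L[0]='g', prepend. Next row=LF[0]=3
  step 3: row=3, L[3]='g', prepend. Next row=LF[3]=4
  step 4: row=4, L[4]='e', prepend. Next row=LF[4]=2
  step 5: row=2, L[2]='e', prepend. Next row=LF[2]=1
Reversed output: eegg$

Answer: eegg$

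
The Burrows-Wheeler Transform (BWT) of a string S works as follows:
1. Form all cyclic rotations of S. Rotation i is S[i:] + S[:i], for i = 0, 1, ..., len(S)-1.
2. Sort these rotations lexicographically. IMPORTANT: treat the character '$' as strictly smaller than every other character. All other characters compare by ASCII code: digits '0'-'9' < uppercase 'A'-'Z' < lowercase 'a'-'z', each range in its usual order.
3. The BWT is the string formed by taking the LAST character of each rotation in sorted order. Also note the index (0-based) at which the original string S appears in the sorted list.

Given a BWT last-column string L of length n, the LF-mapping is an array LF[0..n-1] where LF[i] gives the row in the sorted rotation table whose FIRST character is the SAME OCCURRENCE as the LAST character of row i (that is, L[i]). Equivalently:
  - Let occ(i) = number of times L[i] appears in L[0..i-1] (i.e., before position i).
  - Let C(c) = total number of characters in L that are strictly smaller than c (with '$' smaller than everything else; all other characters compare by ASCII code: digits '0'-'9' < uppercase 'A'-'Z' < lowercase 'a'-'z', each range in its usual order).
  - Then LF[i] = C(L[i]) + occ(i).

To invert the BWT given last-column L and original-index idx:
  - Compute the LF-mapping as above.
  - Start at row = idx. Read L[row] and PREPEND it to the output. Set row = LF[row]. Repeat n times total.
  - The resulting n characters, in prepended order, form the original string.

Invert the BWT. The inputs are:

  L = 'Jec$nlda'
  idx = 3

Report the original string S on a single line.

LF mapping: 1 5 3 0 7 6 4 2
Walk LF starting at row 3, prepending L[row]:
  step 1: row=3, L[3]='$', prepend. Next row=LF[3]=0
  step 2: row=0, L[0]='J', prepend. Next row=LF[0]=1
  step 3: row=1, L[1]='e', prepend. Next row=LF[1]=5
  step 4: row=5, L[5]='l', prepend. Next row=LF[5]=6
  step 5: row=6, L[6]='d', prepend. Next row=LF[6]=4
  step 6: row=4, L[4]='n', prepend. Next row=LF[4]=7
  step 7: row=7, L[7]='a', prepend. Next row=LF[7]=2
  step 8: row=2, L[2]='c', prepend. Next row=LF[2]=3
Reversed output: candleJ$

Answer: candleJ$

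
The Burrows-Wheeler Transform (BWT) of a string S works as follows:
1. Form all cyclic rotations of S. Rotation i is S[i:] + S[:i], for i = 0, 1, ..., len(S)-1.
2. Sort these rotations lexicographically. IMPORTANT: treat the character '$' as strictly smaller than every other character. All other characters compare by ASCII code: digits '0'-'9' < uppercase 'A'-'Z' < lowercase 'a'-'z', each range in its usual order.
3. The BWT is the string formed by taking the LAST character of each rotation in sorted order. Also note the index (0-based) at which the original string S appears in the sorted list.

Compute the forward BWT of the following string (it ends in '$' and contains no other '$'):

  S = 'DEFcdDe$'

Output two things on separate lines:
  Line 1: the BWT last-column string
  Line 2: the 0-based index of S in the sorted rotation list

Answer: e$dDEFcD
1

Derivation:
All 8 rotations (rotation i = S[i:]+S[:i]):
  rot[0] = DEFcdDe$
  rot[1] = EFcdDe$D
  rot[2] = FcdDe$DE
  rot[3] = cdDe$DEF
  rot[4] = dDe$DEFc
  rot[5] = De$DEFcd
  rot[6] = e$DEFcdD
  rot[7] = $DEFcdDe
Sorted (with $ < everything):
  sorted[0] = $DEFcdDe  (last char: 'e')
  sorted[1] = DEFcdDe$  (last char: '$')
  sorted[2] = De$DEFcd  (last char: 'd')
  sorted[3] = EFcdDe$D  (last char: 'D')
  sorted[4] = FcdDe$DE  (last char: 'E')
  sorted[5] = cdDe$DEF  (last char: 'F')
  sorted[6] = dDe$DEFc  (last char: 'c')
  sorted[7] = e$DEFcdD  (last char: 'D')
Last column: e$dDEFcD
Original string S is at sorted index 1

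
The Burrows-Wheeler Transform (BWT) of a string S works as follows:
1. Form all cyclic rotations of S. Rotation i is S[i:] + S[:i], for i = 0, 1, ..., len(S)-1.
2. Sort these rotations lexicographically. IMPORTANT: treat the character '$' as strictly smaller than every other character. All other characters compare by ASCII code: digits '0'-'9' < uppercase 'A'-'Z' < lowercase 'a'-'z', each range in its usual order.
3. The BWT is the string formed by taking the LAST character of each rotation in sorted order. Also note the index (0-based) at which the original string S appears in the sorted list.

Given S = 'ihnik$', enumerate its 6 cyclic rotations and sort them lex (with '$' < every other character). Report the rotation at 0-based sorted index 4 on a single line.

All 6 rotations (rotation i = S[i:]+S[:i]):
  rot[0] = ihnik$
  rot[1] = hnik$i
  rot[2] = nik$ih
  rot[3] = ik$ihn
  rot[4] = k$ihni
  rot[5] = $ihnik
Sorted (with $ < everything):
  sorted[0] = $ihnik
  sorted[1] = hnik$i
  sorted[2] = ihnik$
  sorted[3] = ik$ihn
  sorted[4] = k$ihni
  sorted[5] = nik$ih
sorted[4] = k$ihni

Answer: k$ihni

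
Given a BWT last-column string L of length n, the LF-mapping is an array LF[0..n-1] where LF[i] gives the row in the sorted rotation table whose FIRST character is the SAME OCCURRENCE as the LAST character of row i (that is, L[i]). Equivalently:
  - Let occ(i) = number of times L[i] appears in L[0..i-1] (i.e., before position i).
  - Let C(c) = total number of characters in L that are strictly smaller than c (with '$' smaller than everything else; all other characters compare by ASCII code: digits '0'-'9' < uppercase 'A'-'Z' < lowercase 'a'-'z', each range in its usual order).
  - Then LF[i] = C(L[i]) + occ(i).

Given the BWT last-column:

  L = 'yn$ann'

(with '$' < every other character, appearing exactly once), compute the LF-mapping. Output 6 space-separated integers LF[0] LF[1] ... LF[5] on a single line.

Char counts: '$':1, 'a':1, 'n':3, 'y':1
C (first-col start): C('$')=0, C('a')=1, C('n')=2, C('y')=5
L[0]='y': occ=0, LF[0]=C('y')+0=5+0=5
L[1]='n': occ=0, LF[1]=C('n')+0=2+0=2
L[2]='$': occ=0, LF[2]=C('$')+0=0+0=0
L[3]='a': occ=0, LF[3]=C('a')+0=1+0=1
L[4]='n': occ=1, LF[4]=C('n')+1=2+1=3
L[5]='n': occ=2, LF[5]=C('n')+2=2+2=4

Answer: 5 2 0 1 3 4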